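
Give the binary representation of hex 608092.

Convert each hex digit to 4 bits:
  6 = 0110
  0 = 0000
  8 = 1000
  0 = 0000
  9 = 1001
  2 = 0010
Concatenate: 011000001000000010010010



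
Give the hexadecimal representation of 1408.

Using repeated division by 16 (digits 10–15 are A–F):
1408 ÷ 16 = 88 remainder 0
88 ÷ 16 = 5 remainder 8
5 ÷ 16 = 0 remainder 5
Reading remainders bottom to top: 580



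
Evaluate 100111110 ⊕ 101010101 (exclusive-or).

XOR: 1 when bits differ
  100111110
^ 101010101
-----------
  001101011
Decimal: 318 ^ 341 = 107



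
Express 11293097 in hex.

Using repeated division by 16 (digits 10–15 are A–F):
11293097 ÷ 16 = 705818 remainder 9
705818 ÷ 16 = 44113 remainder 10 (A)
44113 ÷ 16 = 2757 remainder 1
2757 ÷ 16 = 172 remainder 5
172 ÷ 16 = 10 remainder 12 (C)
10 ÷ 16 = 0 remainder 10 (A)
Reading remainders bottom to top: AC51A9



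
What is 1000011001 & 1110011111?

AND: 1 only when both bits are 1
  1000011001
& 1110011111
------------
  1000011001
Decimal: 537 & 927 = 537



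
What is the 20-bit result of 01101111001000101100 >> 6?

Original: 01101111001000101100 (decimal 455212)
Shift right by 6 positions
Drop the 6 low bits; fill with zeros on the left
Result: 00000001101111001000 (decimal 7112)
Equivalent: 455212 >> 6 = 455212 ÷ 2^6 = 7112



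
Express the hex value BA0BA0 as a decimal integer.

Expand by place value (powers of 16):
Digit values: B = 11, A = 10
BA0BA0 = 11 × 16^5 + 10 × 16^4 + 0 × 16^3 + 11 × 16^2 + 10 × 16^1 + 0 × 16^0
= 11 × 1048576 + 10 × 65536 + 0 × 4096 + 11 × 256 + 10 × 16 + 0 × 1
= 11534336 + 655360 + 0 + 2816 + 160 + 0
= 12192672



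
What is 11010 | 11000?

OR: 1 when either bit is 1
  11010
| 11000
-------
  11010
Decimal: 26 | 24 = 26



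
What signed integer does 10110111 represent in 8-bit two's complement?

Binary: 10110111
Sign bit: 1 (negative)
Invert: 01001000
Add 1:  01001001
Magnitude: 01001001 = 64 + 8 + 1 = 73
Value: -73



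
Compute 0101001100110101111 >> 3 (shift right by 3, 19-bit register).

Original: 0101001100110101111 (decimal 170415)
Shift right by 3 positions
Drop the 3 low bits; fill with zeros on the left
Result: 0000101001100110101 (decimal 21301)
Equivalent: 170415 >> 3 = 170415 ÷ 2^3 = 21301



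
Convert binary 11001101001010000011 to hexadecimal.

Group into 4-bit nibbles from right:
  1100 = C
  1101 = D
  0010 = 2
  1000 = 8
  0011 = 3
Result: CD283



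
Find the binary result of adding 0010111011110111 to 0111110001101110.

Add column by column from the right: bit + bit + carry-in; write the sum mod 2, carry 1 when the sum is 2 or 3.
carry:  1111100111111100
        0010111011110111
+       0111110001101110
------------------------
       01010101101100101
(the carry out of the leftmost column, 0, becomes the leading bit)
Decimal check:
  0010111011110111 = 8192 + 2048 + 1024 + 512 + 128 + 64 + 32 + 16 + 4 + 2 + 1 = 12023
  0111110001101110 = 16384 + 8192 + 4096 + 2048 + 1024 + 64 + 32 + 8 + 4 + 2 = 31854
  12023 + 31854 = 43877, and 01010101101100101 = 32768 + 8192 + 2048 + 512 + 256 + 64 + 32 + 4 + 1 = 43877 ✓



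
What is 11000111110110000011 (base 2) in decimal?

Sum of powers of 2 for each 1-bit:
2^0 + 2^1 + 2^7 + 2^8 + 2^10 + 2^11 + 2^12 + 2^13 + 2^14 + 2^18 + 2^19
= 1 + 2 + 128 + 256 + 1024 + 2048 + 4096 + 8192 + 16384 + 262144 + 524288
= 818563



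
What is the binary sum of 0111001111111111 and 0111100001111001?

Add column by column from the right: bit + bit + carry-in; write the sum mod 2, carry 1 when the sum is 2 or 3.
carry:  1110011111111110
        0111001111111111
+       0111100001111001
------------------------
       01110110001111000
(the carry out of the leftmost column, 0, becomes the leading bit)
Decimal check:
  0111001111111111 = 16384 + 8192 + 4096 + 512 + 256 + 128 + 64 + 32 + 16 + 8 + 4 + 2 + 1 = 29695
  0111100001111001 = 16384 + 8192 + 4096 + 2048 + 64 + 32 + 16 + 8 + 1 = 30841
  29695 + 30841 = 60536, and 01110110001111000 = 32768 + 16384 + 8192 + 2048 + 1024 + 64 + 32 + 16 + 8 = 60536 ✓



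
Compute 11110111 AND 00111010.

AND: 1 only when both bits are 1
  11110111
& 00111010
----------
  00110010
Decimal: 247 & 58 = 50



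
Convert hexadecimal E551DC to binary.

Convert each hex digit to 4 bits:
  E = 1110
  5 = 0101
  5 = 0101
  1 = 0001
  D = 1101
  C = 1100
Concatenate: 111001010101000111011100



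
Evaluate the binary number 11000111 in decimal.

Sum of powers of 2 for each 1-bit:
2^0 + 2^1 + 2^2 + 2^6 + 2^7
= 1 + 2 + 4 + 64 + 128
= 199



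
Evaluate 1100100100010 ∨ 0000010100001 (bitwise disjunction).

OR: 1 when either bit is 1
  1100100100010
| 0000010100001
---------------
  1100110100011
Decimal: 6434 | 161 = 6563



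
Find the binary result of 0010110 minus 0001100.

Method 1 - Direct subtraction (column by column from the right: bit − bit − borrow-in; if negative, add 2 and borrow 1 from the next column):
borrow: 0010000
        0010110
-       0001100
---------------
        0001010

Method 2 - Add two's complement:
Two's complement of 0001100: invert → 1110011, add 1 → 1110100
  0010110
+ 1110100
---------
 10001010  (end carry out of the top bit = 1)
Discarding the end carry: 0001010
Decimal check:
  0010110 = 16 + 4 + 2 = 22
  0001100 = 8 + 4 = 12
  22 - 12 = 10, and 0001010 = 8 + 2 = 10 ✓



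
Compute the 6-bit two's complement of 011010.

Original: 011010
Step 1 - Invert all bits: 100101
Step 2 - Add 1: 100110
Verification: 011010 + 100110 = 1000000; discarding the end carry (carry out of the top bit) leaves the 6-bit value 000000, as required for x + (-x)



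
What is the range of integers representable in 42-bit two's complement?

For 42-bit two's complement:
Minimum: -2^41 = -2199023255552
Maximum: 2^41 - 1 = 2199023255551



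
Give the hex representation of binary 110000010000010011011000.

Group into 4-bit nibbles from right:
  1100 = C
  0001 = 1
  0000 = 0
  0100 = 4
  1101 = D
  1000 = 8
Result: C104D8



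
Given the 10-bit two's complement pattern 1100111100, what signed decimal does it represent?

Binary: 1100111100
Sign bit: 1 (negative)
Invert: 0011000011
Add 1:  0011000100
Magnitude: 0011000100 = 128 + 64 + 4 = 196
Value: -196



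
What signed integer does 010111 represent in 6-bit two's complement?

Binary: 010111
Sign bit: 0 (non-negative)
Read directly as an unsigned value:
010111 = 16 + 4 + 2 + 1 = 23
Value: 23



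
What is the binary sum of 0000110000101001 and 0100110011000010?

Add column by column from the right: bit + bit + carry-in; write the sum mod 2, carry 1 when the sum is 2 or 3.
carry:  0001100000000000
        0000110000101001
+       0100110011000010
------------------------
       00101100011101011
(the carry out of the leftmost column, 0, becomes the leading bit)
Decimal check:
  0000110000101001 = 2048 + 1024 + 32 + 8 + 1 = 3113
  0100110011000010 = 16384 + 2048 + 1024 + 128 + 64 + 2 = 19650
  3113 + 19650 = 22763, and 00101100011101011 = 16384 + 4096 + 2048 + 128 + 64 + 32 + 8 + 2 + 1 = 22763 ✓



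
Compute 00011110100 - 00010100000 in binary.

Method 1 - Direct subtraction (column by column from the right: bit − bit − borrow-in; if negative, add 2 and borrow 1 from the next column):
borrow: 00000000000
        00011110100
-       00010100000
-------------------
        00001010100

Method 2 - Add two's complement:
Two's complement of 00010100000: invert → 11101011111, add 1 → 11101100000
  00011110100
+ 11101100000
-------------
 100001010100  (end carry out of the top bit = 1)
Discarding the end carry: 00001010100
Decimal check:
  00011110100 = 128 + 64 + 32 + 16 + 4 = 244
  00010100000 = 128 + 32 = 160
  244 - 160 = 84, and 00001010100 = 64 + 16 + 4 = 84 ✓



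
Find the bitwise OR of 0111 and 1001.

OR: 1 when either bit is 1
  0111
| 1001
------
  1111
Decimal: 7 | 9 = 15



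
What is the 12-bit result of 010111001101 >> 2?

Original: 010111001101 (decimal 1485)
Shift right by 2 positions
Drop the 2 low bits; fill with zeros on the left
Result: 000101110011 (decimal 371)
Equivalent: 1485 >> 2 = 1485 ÷ 2^2 = 371



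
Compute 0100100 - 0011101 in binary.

Method 1 - Direct subtraction (column by column from the right: bit − bit − borrow-in; if negative, add 2 and borrow 1 from the next column):
borrow: 0111110
        0100100
-       0011101
---------------
        0000111

Method 2 - Add two's complement:
Two's complement of 0011101: invert → 1100010, add 1 → 1100011
  0100100
+ 1100011
---------
 10000111  (end carry out of the top bit = 1)
Discarding the end carry: 0000111
Decimal check:
  0100100 = 32 + 4 = 36
  0011101 = 16 + 8 + 4 + 1 = 29
  36 - 29 = 7, and 0000111 = 4 + 2 + 1 = 7 ✓



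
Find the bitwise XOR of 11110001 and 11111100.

XOR: 1 when bits differ
  11110001
^ 11111100
----------
  00001101
Decimal: 241 ^ 252 = 13



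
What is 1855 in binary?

Using repeated division by 2:
1855 ÷ 2 = 927 remainder 1
927 ÷ 2 = 463 remainder 1
463 ÷ 2 = 231 remainder 1
231 ÷ 2 = 115 remainder 1
115 ÷ 2 = 57 remainder 1
57 ÷ 2 = 28 remainder 1
28 ÷ 2 = 14 remainder 0
14 ÷ 2 = 7 remainder 0
7 ÷ 2 = 3 remainder 1
3 ÷ 2 = 1 remainder 1
1 ÷ 2 = 0 remainder 1
Reading remainders bottom to top: 11100111111



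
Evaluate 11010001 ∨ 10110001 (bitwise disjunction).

OR: 1 when either bit is 1
  11010001
| 10110001
----------
  11110001
Decimal: 209 | 177 = 241



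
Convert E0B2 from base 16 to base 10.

Expand by place value (powers of 16):
Digit values: E = 14, B = 11
E0B2 = 14 × 16^3 + 0 × 16^2 + 11 × 16^1 + 2 × 16^0
= 14 × 4096 + 0 × 256 + 11 × 16 + 2 × 1
= 57344 + 0 + 176 + 2
= 57522



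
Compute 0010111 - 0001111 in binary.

Method 1 - Direct subtraction (column by column from the right: bit − bit − borrow-in; if negative, add 2 and borrow 1 from the next column):
borrow: 0010000
        0010111
-       0001111
---------------
        0001000

Method 2 - Add two's complement:
Two's complement of 0001111: invert → 1110000, add 1 → 1110001
  0010111
+ 1110001
---------
 10001000  (end carry out of the top bit = 1)
Discarding the end carry: 0001000
Decimal check:
  0010111 = 16 + 4 + 2 + 1 = 23
  0001111 = 8 + 4 + 2 + 1 = 15
  23 - 15 = 8, and 0001000 = 8 ✓



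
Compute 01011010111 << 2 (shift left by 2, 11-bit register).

Original: 01011010111 (decimal 727)
Shift left by 2 positions
Append 2 zeros on the right and drop the 2 high bits that overflow the 11-bit width
Result: 01101011100 (decimal 860)
Equivalent: 727 << 2 = 727 × 2^2 = 2908, truncated to 11 bits = 860



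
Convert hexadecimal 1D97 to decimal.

Expand by place value (powers of 16):
Digit values: D = 13
1D97 = 1 × 16^3 + 13 × 16^2 + 9 × 16^1 + 7 × 16^0
= 1 × 4096 + 13 × 256 + 9 × 16 + 7 × 1
= 4096 + 3328 + 144 + 7
= 7575



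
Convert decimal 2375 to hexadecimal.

Using repeated division by 16 (digits 10–15 are A–F):
2375 ÷ 16 = 148 remainder 7
148 ÷ 16 = 9 remainder 4
9 ÷ 16 = 0 remainder 9
Reading remainders bottom to top: 947



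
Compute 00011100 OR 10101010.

OR: 1 when either bit is 1
  00011100
| 10101010
----------
  10111110
Decimal: 28 | 170 = 190



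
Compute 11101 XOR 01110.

XOR: 1 when bits differ
  11101
^ 01110
-------
  10011
Decimal: 29 ^ 14 = 19



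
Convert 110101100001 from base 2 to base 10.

Sum of powers of 2 for each 1-bit:
2^0 + 2^5 + 2^6 + 2^8 + 2^10 + 2^11
= 1 + 32 + 64 + 256 + 1024 + 2048
= 3425



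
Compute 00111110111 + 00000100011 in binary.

Add column by column from the right: bit + bit + carry-in; write the sum mod 2, carry 1 when the sum is 2 or 3.
carry:  01111001110
        00111110111
+       00000100011
-------------------
       001000011010
(the carry out of the leftmost column, 0, becomes the leading bit)
Decimal check:
  00111110111 = 256 + 128 + 64 + 32 + 16 + 4 + 2 + 1 = 503
  00000100011 = 32 + 2 + 1 = 35
  503 + 35 = 538, and 001000011010 = 512 + 16 + 8 + 2 = 538 ✓



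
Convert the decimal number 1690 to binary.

Using repeated division by 2:
1690 ÷ 2 = 845 remainder 0
845 ÷ 2 = 422 remainder 1
422 ÷ 2 = 211 remainder 0
211 ÷ 2 = 105 remainder 1
105 ÷ 2 = 52 remainder 1
52 ÷ 2 = 26 remainder 0
26 ÷ 2 = 13 remainder 0
13 ÷ 2 = 6 remainder 1
6 ÷ 2 = 3 remainder 0
3 ÷ 2 = 1 remainder 1
1 ÷ 2 = 0 remainder 1
Reading remainders bottom to top: 11010011010



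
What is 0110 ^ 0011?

XOR: 1 when bits differ
  0110
^ 0011
------
  0101
Decimal: 6 ^ 3 = 5



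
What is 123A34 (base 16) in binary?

Convert each hex digit to 4 bits:
  1 = 0001
  2 = 0010
  3 = 0011
  A = 1010
  3 = 0011
  4 = 0100
Concatenate: 000100100011101000110100



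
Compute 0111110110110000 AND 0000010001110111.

AND: 1 only when both bits are 1
  0111110110110000
& 0000010001110111
------------------
  0000010000110000
Decimal: 32176 & 1143 = 1072



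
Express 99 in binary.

Using repeated division by 2:
99 ÷ 2 = 49 remainder 1
49 ÷ 2 = 24 remainder 1
24 ÷ 2 = 12 remainder 0
12 ÷ 2 = 6 remainder 0
6 ÷ 2 = 3 remainder 0
3 ÷ 2 = 1 remainder 1
1 ÷ 2 = 0 remainder 1
Reading remainders bottom to top: 1100011



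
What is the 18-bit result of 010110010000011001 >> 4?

Original: 010110010000011001 (decimal 91161)
Shift right by 4 positions
Drop the 4 low bits; fill with zeros on the left
Result: 000001011001000001 (decimal 5697)
Equivalent: 91161 >> 4 = 91161 ÷ 2^4 = 5697



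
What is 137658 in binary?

Using repeated division by 2:
137658 ÷ 2 = 68829 remainder 0
68829 ÷ 2 = 34414 remainder 1
34414 ÷ 2 = 17207 remainder 0
17207 ÷ 2 = 8603 remainder 1
8603 ÷ 2 = 4301 remainder 1
4301 ÷ 2 = 2150 remainder 1
2150 ÷ 2 = 1075 remainder 0
1075 ÷ 2 = 537 remainder 1
537 ÷ 2 = 268 remainder 1
268 ÷ 2 = 134 remainder 0
134 ÷ 2 = 67 remainder 0
67 ÷ 2 = 33 remainder 1
33 ÷ 2 = 16 remainder 1
16 ÷ 2 = 8 remainder 0
8 ÷ 2 = 4 remainder 0
4 ÷ 2 = 2 remainder 0
2 ÷ 2 = 1 remainder 0
1 ÷ 2 = 0 remainder 1
Reading remainders bottom to top: 100001100110111010



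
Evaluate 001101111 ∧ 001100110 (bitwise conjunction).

AND: 1 only when both bits are 1
  001101111
& 001100110
-----------
  001100110
Decimal: 111 & 102 = 102



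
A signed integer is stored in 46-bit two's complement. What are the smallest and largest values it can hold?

For 46-bit two's complement:
Minimum: -2^45 = -35184372088832
Maximum: 2^45 - 1 = 35184372088831



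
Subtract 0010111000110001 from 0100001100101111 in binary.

Method 1 - Direct subtraction (column by column from the right: bit − bit − borrow-in; if negative, add 2 and borrow 1 from the next column):
borrow: 0111100111100000
        0100001100101111
-       0010111000110001
------------------------
        0001010011111110

Method 2 - Add two's complement:
Two's complement of 0010111000110001: invert → 1101000111001110, add 1 → 1101000111001111
  0100001100101111
+ 1101000111001111
------------------
 10001010011111110  (end carry out of the top bit = 1)
Discarding the end carry: 0001010011111110
Decimal check:
  0100001100101111 = 16384 + 512 + 256 + 32 + 8 + 4 + 2 + 1 = 17199
  0010111000110001 = 8192 + 2048 + 1024 + 512 + 32 + 16 + 1 = 11825
  17199 - 11825 = 5374, and 0001010011111110 = 4096 + 1024 + 128 + 64 + 32 + 16 + 8 + 4 + 2 = 5374 ✓



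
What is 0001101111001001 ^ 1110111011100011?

XOR: 1 when bits differ
  0001101111001001
^ 1110111011100011
------------------
  1111010100101010
Decimal: 7113 ^ 61155 = 62762



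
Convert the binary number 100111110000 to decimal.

Sum of powers of 2 for each 1-bit:
2^4 + 2^5 + 2^6 + 2^7 + 2^8 + 2^11
= 16 + 32 + 64 + 128 + 256 + 2048
= 2544



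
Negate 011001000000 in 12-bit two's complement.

Original: 011001000000
Step 1 - Invert all bits: 100110111111
Step 2 - Add 1: 100111000000
Verification: 011001000000 + 100111000000 = 1000000000000; discarding the end carry (carry out of the top bit) leaves the 12-bit value 000000000000, as required for x + (-x)



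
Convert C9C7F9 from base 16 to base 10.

Expand by place value (powers of 16):
Digit values: C = 12, F = 15
C9C7F9 = 12 × 16^5 + 9 × 16^4 + 12 × 16^3 + 7 × 16^2 + 15 × 16^1 + 9 × 16^0
= 12 × 1048576 + 9 × 65536 + 12 × 4096 + 7 × 256 + 15 × 16 + 9 × 1
= 12582912 + 589824 + 49152 + 1792 + 240 + 9
= 13223929



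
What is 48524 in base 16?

Using repeated division by 16 (digits 10–15 are A–F):
48524 ÷ 16 = 3032 remainder 12 (C)
3032 ÷ 16 = 189 remainder 8
189 ÷ 16 = 11 remainder 13 (D)
11 ÷ 16 = 0 remainder 11 (B)
Reading remainders bottom to top: BD8C



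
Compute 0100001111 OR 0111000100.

OR: 1 when either bit is 1
  0100001111
| 0111000100
------------
  0111001111
Decimal: 271 | 452 = 463



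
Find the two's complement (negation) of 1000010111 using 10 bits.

Original (sign bit 1, negative): 1000010111
Step 1 - Invert all bits: 0111101000
Step 2 - Add 1: 0111101001
Verification: 1000010111 + 0111101001 = 10000000000; discarding the end carry (carry out of the top bit) leaves the 10-bit value 0000000000, as required for x + (-x)



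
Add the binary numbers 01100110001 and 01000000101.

Add column by column from the right: bit + bit + carry-in; write the sum mod 2, carry 1 when the sum is 2 or 3.
carry:  10000000010
        01100110001
+       01000000101
-------------------
       010100110110
(the carry out of the leftmost column, 0, becomes the leading bit)
Decimal check:
  01100110001 = 512 + 256 + 32 + 16 + 1 = 817
  01000000101 = 512 + 4 + 1 = 517
  817 + 517 = 1334, and 010100110110 = 1024 + 256 + 32 + 16 + 4 + 2 = 1334 ✓



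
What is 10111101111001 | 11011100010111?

OR: 1 when either bit is 1
  10111101111001
| 11011100010111
----------------
  11111101111111
Decimal: 12153 | 14103 = 16255



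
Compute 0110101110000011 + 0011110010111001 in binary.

Add column by column from the right: bit + bit + carry-in; write the sum mod 2, carry 1 when the sum is 2 or 3.
carry:  1111111100000110
        0110101110000011
+       0011110010111001
------------------------
       01010100000111100
(the carry out of the leftmost column, 0, becomes the leading bit)
Decimal check:
  0110101110000011 = 16384 + 8192 + 2048 + 512 + 256 + 128 + 2 + 1 = 27523
  0011110010111001 = 8192 + 4096 + 2048 + 1024 + 128 + 32 + 16 + 8 + 1 = 15545
  27523 + 15545 = 43068, and 01010100000111100 = 32768 + 8192 + 2048 + 32 + 16 + 8 + 4 = 43068 ✓



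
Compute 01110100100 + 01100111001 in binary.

Add column by column from the right: bit + bit + carry-in; write the sum mod 2, carry 1 when the sum is 2 or 3.
carry:  11001000000
        01110100100
+       01100111001
-------------------
       011011011101
(the carry out of the leftmost column, 0, becomes the leading bit)
Decimal check:
  01110100100 = 512 + 256 + 128 + 32 + 4 = 932
  01100111001 = 512 + 256 + 32 + 16 + 8 + 1 = 825
  932 + 825 = 1757, and 011011011101 = 1024 + 512 + 128 + 64 + 16 + 8 + 4 + 1 = 1757 ✓



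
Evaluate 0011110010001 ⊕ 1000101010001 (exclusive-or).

XOR: 1 when bits differ
  0011110010001
^ 1000101010001
---------------
  1011011000000
Decimal: 1937 ^ 4433 = 5824



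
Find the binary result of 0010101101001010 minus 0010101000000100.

Method 1 - Direct subtraction (column by column from the right: bit − bit − borrow-in; if negative, add 2 and borrow 1 from the next column):
borrow: 0000000000001000
        0010101101001010
-       0010101000000100
------------------------
        0000000101000110

Method 2 - Add two's complement:
Two's complement of 0010101000000100: invert → 1101010111111011, add 1 → 1101010111111100
  0010101101001010
+ 1101010111111100
------------------
 10000000101000110  (end carry out of the top bit = 1)
Discarding the end carry: 0000000101000110
Decimal check:
  0010101101001010 = 8192 + 2048 + 512 + 256 + 64 + 8 + 2 = 11082
  0010101000000100 = 8192 + 2048 + 512 + 4 = 10756
  11082 - 10756 = 326, and 0000000101000110 = 256 + 64 + 4 + 2 = 326 ✓



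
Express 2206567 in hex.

Using repeated division by 16 (digits 10–15 are A–F):
2206567 ÷ 16 = 137910 remainder 7
137910 ÷ 16 = 8619 remainder 6
8619 ÷ 16 = 538 remainder 11 (B)
538 ÷ 16 = 33 remainder 10 (A)
33 ÷ 16 = 2 remainder 1
2 ÷ 16 = 0 remainder 2
Reading remainders bottom to top: 21AB67



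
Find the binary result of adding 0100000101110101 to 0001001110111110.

Add column by column from the right: bit + bit + carry-in; write the sum mod 2, carry 1 when the sum is 2 or 3.
carry:  0000011111111000
        0100000101110101
+       0001001110111110
------------------------
       00101010100110011
(the carry out of the leftmost column, 0, becomes the leading bit)
Decimal check:
  0100000101110101 = 16384 + 256 + 64 + 32 + 16 + 4 + 1 = 16757
  0001001110111110 = 4096 + 512 + 256 + 128 + 32 + 16 + 8 + 4 + 2 = 5054
  16757 + 5054 = 21811, and 00101010100110011 = 16384 + 4096 + 1024 + 256 + 32 + 16 + 2 + 1 = 21811 ✓



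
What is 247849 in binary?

Using repeated division by 2:
247849 ÷ 2 = 123924 remainder 1
123924 ÷ 2 = 61962 remainder 0
61962 ÷ 2 = 30981 remainder 0
30981 ÷ 2 = 15490 remainder 1
15490 ÷ 2 = 7745 remainder 0
7745 ÷ 2 = 3872 remainder 1
3872 ÷ 2 = 1936 remainder 0
1936 ÷ 2 = 968 remainder 0
968 ÷ 2 = 484 remainder 0
484 ÷ 2 = 242 remainder 0
242 ÷ 2 = 121 remainder 0
121 ÷ 2 = 60 remainder 1
60 ÷ 2 = 30 remainder 0
30 ÷ 2 = 15 remainder 0
15 ÷ 2 = 7 remainder 1
7 ÷ 2 = 3 remainder 1
3 ÷ 2 = 1 remainder 1
1 ÷ 2 = 0 remainder 1
Reading remainders bottom to top: 111100100000101001



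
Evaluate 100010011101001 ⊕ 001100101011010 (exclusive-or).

XOR: 1 when bits differ
  100010011101001
^ 001100101011010
-----------------
  101110110110011
Decimal: 17641 ^ 6490 = 23987



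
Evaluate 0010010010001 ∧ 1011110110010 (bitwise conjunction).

AND: 1 only when both bits are 1
  0010010010001
& 1011110110010
---------------
  0010010010000
Decimal: 1169 & 6066 = 1168



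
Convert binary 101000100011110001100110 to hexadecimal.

Group into 4-bit nibbles from right:
  1010 = A
  0010 = 2
  0011 = 3
  1100 = C
  0110 = 6
  0110 = 6
Result: A23C66



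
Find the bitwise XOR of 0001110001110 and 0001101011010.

XOR: 1 when bits differ
  0001110001110
^ 0001101011010
---------------
  0000011010100
Decimal: 910 ^ 858 = 212



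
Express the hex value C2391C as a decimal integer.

Expand by place value (powers of 16):
Digit values: C = 12
C2391C = 12 × 16^5 + 2 × 16^4 + 3 × 16^3 + 9 × 16^2 + 1 × 16^1 + 12 × 16^0
= 12 × 1048576 + 2 × 65536 + 3 × 4096 + 9 × 256 + 1 × 16 + 12 × 1
= 12582912 + 131072 + 12288 + 2304 + 16 + 12
= 12728604



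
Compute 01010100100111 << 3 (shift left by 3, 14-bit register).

Original: 01010100100111 (decimal 5415)
Shift left by 3 positions
Append 3 zeros on the right and drop the 3 high bits that overflow the 14-bit width
Result: 10100100111000 (decimal 10552)
Equivalent: 5415 << 3 = 5415 × 2^3 = 43320, truncated to 14 bits = 10552



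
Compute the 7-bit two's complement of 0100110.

Original: 0100110
Step 1 - Invert all bits: 1011001
Step 2 - Add 1: 1011010
Verification: 0100110 + 1011010 = 10000000; discarding the end carry (carry out of the top bit) leaves the 7-bit value 0000000, as required for x + (-x)



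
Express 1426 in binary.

Using repeated division by 2:
1426 ÷ 2 = 713 remainder 0
713 ÷ 2 = 356 remainder 1
356 ÷ 2 = 178 remainder 0
178 ÷ 2 = 89 remainder 0
89 ÷ 2 = 44 remainder 1
44 ÷ 2 = 22 remainder 0
22 ÷ 2 = 11 remainder 0
11 ÷ 2 = 5 remainder 1
5 ÷ 2 = 2 remainder 1
2 ÷ 2 = 1 remainder 0
1 ÷ 2 = 0 remainder 1
Reading remainders bottom to top: 10110010010



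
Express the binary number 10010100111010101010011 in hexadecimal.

Group into 4-bit nibbles from right:
  0100 = 4
  1010 = A
  0111 = 7
  0101 = 5
  0101 = 5
  0011 = 3
Result: 4A7553



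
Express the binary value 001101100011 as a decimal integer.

Sum of powers of 2 for each 1-bit:
2^0 + 2^1 + 2^5 + 2^6 + 2^8 + 2^9
= 1 + 2 + 32 + 64 + 256 + 512
= 867



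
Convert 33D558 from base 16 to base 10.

Expand by place value (powers of 16):
Digit values: D = 13
33D558 = 3 × 16^5 + 3 × 16^4 + 13 × 16^3 + 5 × 16^2 + 5 × 16^1 + 8 × 16^0
= 3 × 1048576 + 3 × 65536 + 13 × 4096 + 5 × 256 + 5 × 16 + 8 × 1
= 3145728 + 196608 + 53248 + 1280 + 80 + 8
= 3396952



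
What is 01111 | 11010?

OR: 1 when either bit is 1
  01111
| 11010
-------
  11111
Decimal: 15 | 26 = 31



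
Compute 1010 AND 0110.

AND: 1 only when both bits are 1
  1010
& 0110
------
  0010
Decimal: 10 & 6 = 2



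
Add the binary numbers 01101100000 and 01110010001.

Add column by column from the right: bit + bit + carry-in; write the sum mod 2, carry 1 when the sum is 2 or 3.
carry:  11000000000
        01101100000
+       01110010001
-------------------
       011011110001
(the carry out of the leftmost column, 0, becomes the leading bit)
Decimal check:
  01101100000 = 512 + 256 + 64 + 32 = 864
  01110010001 = 512 + 256 + 128 + 16 + 1 = 913
  864 + 913 = 1777, and 011011110001 = 1024 + 512 + 128 + 64 + 32 + 16 + 1 = 1777 ✓



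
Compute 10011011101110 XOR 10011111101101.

XOR: 1 when bits differ
  10011011101110
^ 10011111101101
----------------
  00000100000011
Decimal: 9966 ^ 10221 = 259



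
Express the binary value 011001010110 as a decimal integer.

Sum of powers of 2 for each 1-bit:
2^1 + 2^2 + 2^4 + 2^6 + 2^9 + 2^10
= 2 + 4 + 16 + 64 + 512 + 1024
= 1622



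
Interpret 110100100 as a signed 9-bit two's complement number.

Binary: 110100100
Sign bit: 1 (negative)
Invert: 001011011
Add 1:  001011100
Magnitude: 001011100 = 64 + 16 + 8 + 4 = 92
Value: -92



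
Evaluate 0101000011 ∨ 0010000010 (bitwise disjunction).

OR: 1 when either bit is 1
  0101000011
| 0010000010
------------
  0111000011
Decimal: 323 | 130 = 451



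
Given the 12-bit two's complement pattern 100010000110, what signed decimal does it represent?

Binary: 100010000110
Sign bit: 1 (negative)
Invert: 011101111001
Add 1:  011101111010
Magnitude: 011101111010 = 1024 + 512 + 256 + 64 + 32 + 16 + 8 + 2 = 1914
Value: -1914



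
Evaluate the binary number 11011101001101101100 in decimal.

Sum of powers of 2 for each 1-bit:
2^2 + 2^3 + 2^5 + 2^6 + 2^8 + 2^9 + 2^12 + 2^14 + 2^15 + 2^16 + 2^18 + 2^19
= 4 + 8 + 32 + 64 + 256 + 512 + 4096 + 16384 + 32768 + 65536 + 262144 + 524288
= 906092



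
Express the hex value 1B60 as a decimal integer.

Expand by place value (powers of 16):
Digit values: B = 11
1B60 = 1 × 16^3 + 11 × 16^2 + 6 × 16^1 + 0 × 16^0
= 1 × 4096 + 11 × 256 + 6 × 16 + 0 × 1
= 4096 + 2816 + 96 + 0
= 7008



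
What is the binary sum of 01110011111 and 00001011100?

Add column by column from the right: bit + bit + carry-in; write the sum mod 2, carry 1 when the sum is 2 or 3.
carry:  00000111000
        01110011111
+       00001011100
-------------------
       001111111011
(the carry out of the leftmost column, 0, becomes the leading bit)
Decimal check:
  01110011111 = 512 + 256 + 128 + 16 + 8 + 4 + 2 + 1 = 927
  00001011100 = 64 + 16 + 8 + 4 = 92
  927 + 92 = 1019, and 001111111011 = 512 + 256 + 128 + 64 + 32 + 16 + 8 + 2 + 1 = 1019 ✓



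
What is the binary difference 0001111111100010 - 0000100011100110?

Method 1 - Direct subtraction (column by column from the right: bit − bit − borrow-in; if negative, add 2 and borrow 1 from the next column):
borrow: 0000000111111000
        0001111111100010
-       0000100011100110
------------------------
        0001011011111100

Method 2 - Add two's complement:
Two's complement of 0000100011100110: invert → 1111011100011001, add 1 → 1111011100011010
  0001111111100010
+ 1111011100011010
------------------
 10001011011111100  (end carry out of the top bit = 1)
Discarding the end carry: 0001011011111100
Decimal check:
  0001111111100010 = 4096 + 2048 + 1024 + 512 + 256 + 128 + 64 + 32 + 2 = 8162
  0000100011100110 = 2048 + 128 + 64 + 32 + 4 + 2 = 2278
  8162 - 2278 = 5884, and 0001011011111100 = 4096 + 1024 + 512 + 128 + 64 + 32 + 16 + 8 + 4 = 5884 ✓



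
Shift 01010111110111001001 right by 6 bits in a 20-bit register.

Original: 01010111110111001001 (decimal 359881)
Shift right by 6 positions
Drop the 6 low bits; fill with zeros on the left
Result: 00000001010111110111 (decimal 5623)
Equivalent: 359881 >> 6 = 359881 ÷ 2^6 = 5623



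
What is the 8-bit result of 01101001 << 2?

Original: 01101001 (decimal 105)
Shift left by 2 positions
Append 2 zeros on the right and drop the 2 high bits that overflow the 8-bit width
Result: 10100100 (decimal 164)
Equivalent: 105 << 2 = 105 × 2^2 = 420, truncated to 8 bits = 164



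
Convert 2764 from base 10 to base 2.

Using repeated division by 2:
2764 ÷ 2 = 1382 remainder 0
1382 ÷ 2 = 691 remainder 0
691 ÷ 2 = 345 remainder 1
345 ÷ 2 = 172 remainder 1
172 ÷ 2 = 86 remainder 0
86 ÷ 2 = 43 remainder 0
43 ÷ 2 = 21 remainder 1
21 ÷ 2 = 10 remainder 1
10 ÷ 2 = 5 remainder 0
5 ÷ 2 = 2 remainder 1
2 ÷ 2 = 1 remainder 0
1 ÷ 2 = 0 remainder 1
Reading remainders bottom to top: 101011001100



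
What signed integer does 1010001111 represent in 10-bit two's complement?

Binary: 1010001111
Sign bit: 1 (negative)
Invert: 0101110000
Add 1:  0101110001
Magnitude: 0101110001 = 256 + 64 + 32 + 16 + 1 = 369
Value: -369



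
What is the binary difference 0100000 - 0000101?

Method 1 - Direct subtraction (column by column from the right: bit − bit − borrow-in; if negative, add 2 and borrow 1 from the next column):
borrow: 0111110
        0100000
-       0000101
---------------
        0011011

Method 2 - Add two's complement:
Two's complement of 0000101: invert → 1111010, add 1 → 1111011
  0100000
+ 1111011
---------
 10011011  (end carry out of the top bit = 1)
Discarding the end carry: 0011011
Decimal check:
  0100000 = 32
  0000101 = 4 + 1 = 5
  32 - 5 = 27, and 0011011 = 16 + 8 + 2 + 1 = 27 ✓



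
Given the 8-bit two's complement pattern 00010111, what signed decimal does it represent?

Binary: 00010111
Sign bit: 0 (non-negative)
Read directly as an unsigned value:
00010111 = 16 + 4 + 2 + 1 = 23
Value: 23



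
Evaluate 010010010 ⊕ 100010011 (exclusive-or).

XOR: 1 when bits differ
  010010010
^ 100010011
-----------
  110000001
Decimal: 146 ^ 275 = 385



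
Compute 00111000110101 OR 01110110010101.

OR: 1 when either bit is 1
  00111000110101
| 01110110010101
----------------
  01111110110101
Decimal: 3637 | 7573 = 8117



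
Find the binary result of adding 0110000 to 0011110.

Add column by column from the right: bit + bit + carry-in; write the sum mod 2, carry 1 when the sum is 2 or 3.
carry:  1100000
        0110000
+       0011110
---------------
       01001110
(the carry out of the leftmost column, 0, becomes the leading bit)
Decimal check:
  0110000 = 32 + 16 = 48
  0011110 = 16 + 8 + 4 + 2 = 30
  48 + 30 = 78, and 01001110 = 64 + 8 + 4 + 2 = 78 ✓



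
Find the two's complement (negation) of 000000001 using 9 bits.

Original: 000000001
Step 1 - Invert all bits: 111111110
Step 2 - Add 1: 111111111
Verification: 000000001 + 111111111 = 1000000000; discarding the end carry (carry out of the top bit) leaves the 9-bit value 000000000, as required for x + (-x)



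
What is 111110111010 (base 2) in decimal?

Sum of powers of 2 for each 1-bit:
2^1 + 2^3 + 2^4 + 2^5 + 2^7 + 2^8 + 2^9 + 2^10 + 2^11
= 2 + 8 + 16 + 32 + 128 + 256 + 512 + 1024 + 2048
= 4026



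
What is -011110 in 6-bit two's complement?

Original: 011110
Step 1 - Invert all bits: 100001
Step 2 - Add 1: 100010
Verification: 011110 + 100010 = 1000000; discarding the end carry (carry out of the top bit) leaves the 6-bit value 000000, as required for x + (-x)



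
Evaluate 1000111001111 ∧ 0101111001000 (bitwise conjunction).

AND: 1 only when both bits are 1
  1000111001111
& 0101111001000
---------------
  0000111001000
Decimal: 4559 & 3016 = 456



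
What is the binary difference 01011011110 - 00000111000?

Method 1 - Direct subtraction (column by column from the right: bit − bit − borrow-in; if negative, add 2 and borrow 1 from the next column):
borrow: 00001000000
        01011011110
-       00000111000
-------------------
        01010100110

Method 2 - Add two's complement:
Two's complement of 00000111000: invert → 11111000111, add 1 → 11111001000
  01011011110
+ 11111001000
-------------
 101010100110  (end carry out of the top bit = 1)
Discarding the end carry: 01010100110
Decimal check:
  01011011110 = 512 + 128 + 64 + 16 + 8 + 4 + 2 = 734
  00000111000 = 32 + 16 + 8 = 56
  734 - 56 = 678, and 01010100110 = 512 + 128 + 32 + 4 + 2 = 678 ✓



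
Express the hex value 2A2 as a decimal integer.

Expand by place value (powers of 16):
Digit values: A = 10
2A2 = 2 × 16^2 + 10 × 16^1 + 2 × 16^0
= 2 × 256 + 10 × 16 + 2 × 1
= 512 + 160 + 2
= 674



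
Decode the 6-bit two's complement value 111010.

Binary: 111010
Sign bit: 1 (negative)
Invert: 000101
Add 1:  000110
Magnitude: 000110 = 4 + 2 = 6
Value: -6



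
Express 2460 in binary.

Using repeated division by 2:
2460 ÷ 2 = 1230 remainder 0
1230 ÷ 2 = 615 remainder 0
615 ÷ 2 = 307 remainder 1
307 ÷ 2 = 153 remainder 1
153 ÷ 2 = 76 remainder 1
76 ÷ 2 = 38 remainder 0
38 ÷ 2 = 19 remainder 0
19 ÷ 2 = 9 remainder 1
9 ÷ 2 = 4 remainder 1
4 ÷ 2 = 2 remainder 0
2 ÷ 2 = 1 remainder 0
1 ÷ 2 = 0 remainder 1
Reading remainders bottom to top: 100110011100



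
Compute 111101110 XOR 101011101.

XOR: 1 when bits differ
  111101110
^ 101011101
-----------
  010110011
Decimal: 494 ^ 349 = 179



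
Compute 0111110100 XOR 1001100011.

XOR: 1 when bits differ
  0111110100
^ 1001100011
------------
  1110010111
Decimal: 500 ^ 611 = 919



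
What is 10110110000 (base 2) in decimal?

Sum of powers of 2 for each 1-bit:
2^4 + 2^5 + 2^7 + 2^8 + 2^10
= 16 + 32 + 128 + 256 + 1024
= 1456



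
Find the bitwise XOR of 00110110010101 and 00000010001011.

XOR: 1 when bits differ
  00110110010101
^ 00000010001011
----------------
  00110100011110
Decimal: 3477 ^ 139 = 3358



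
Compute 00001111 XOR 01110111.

XOR: 1 when bits differ
  00001111
^ 01110111
----------
  01111000
Decimal: 15 ^ 119 = 120



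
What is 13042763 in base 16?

Using repeated division by 16 (digits 10–15 are A–F):
13042763 ÷ 16 = 815172 remainder 11 (B)
815172 ÷ 16 = 50948 remainder 4
50948 ÷ 16 = 3184 remainder 4
3184 ÷ 16 = 199 remainder 0
199 ÷ 16 = 12 remainder 7
12 ÷ 16 = 0 remainder 12 (C)
Reading remainders bottom to top: C7044B



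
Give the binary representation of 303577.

Using repeated division by 2:
303577 ÷ 2 = 151788 remainder 1
151788 ÷ 2 = 75894 remainder 0
75894 ÷ 2 = 37947 remainder 0
37947 ÷ 2 = 18973 remainder 1
18973 ÷ 2 = 9486 remainder 1
9486 ÷ 2 = 4743 remainder 0
4743 ÷ 2 = 2371 remainder 1
2371 ÷ 2 = 1185 remainder 1
1185 ÷ 2 = 592 remainder 1
592 ÷ 2 = 296 remainder 0
296 ÷ 2 = 148 remainder 0
148 ÷ 2 = 74 remainder 0
74 ÷ 2 = 37 remainder 0
37 ÷ 2 = 18 remainder 1
18 ÷ 2 = 9 remainder 0
9 ÷ 2 = 4 remainder 1
4 ÷ 2 = 2 remainder 0
2 ÷ 2 = 1 remainder 0
1 ÷ 2 = 0 remainder 1
Reading remainders bottom to top: 1001010000111011001



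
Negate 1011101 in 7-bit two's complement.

Original (sign bit 1, negative): 1011101
Step 1 - Invert all bits: 0100010
Step 2 - Add 1: 0100011
Verification: 1011101 + 0100011 = 10000000; discarding the end carry (carry out of the top bit) leaves the 7-bit value 0000000, as required for x + (-x)



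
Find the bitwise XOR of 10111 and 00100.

XOR: 1 when bits differ
  10111
^ 00100
-------
  10011
Decimal: 23 ^ 4 = 19



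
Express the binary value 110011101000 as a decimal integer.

Sum of powers of 2 for each 1-bit:
2^3 + 2^5 + 2^6 + 2^7 + 2^10 + 2^11
= 8 + 32 + 64 + 128 + 1024 + 2048
= 3304



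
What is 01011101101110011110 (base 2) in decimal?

Sum of powers of 2 for each 1-bit:
2^1 + 2^2 + 2^3 + 2^4 + 2^7 + 2^8 + 2^9 + 2^11 + 2^12 + 2^14 + 2^15 + 2^16 + 2^18
= 2 + 4 + 8 + 16 + 128 + 256 + 512 + 2048 + 4096 + 16384 + 32768 + 65536 + 262144
= 383902



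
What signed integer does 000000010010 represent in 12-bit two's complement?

Binary: 000000010010
Sign bit: 0 (non-negative)
Read directly as an unsigned value:
000000010010 = 16 + 2 = 18
Value: 18



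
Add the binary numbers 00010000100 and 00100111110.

Add column by column from the right: bit + bit + carry-in; write the sum mod 2, carry 1 when the sum is 2 or 3.
carry:  00001111000
        00010000100
+       00100111110
-------------------
       000111000010
(the carry out of the leftmost column, 0, becomes the leading bit)
Decimal check:
  00010000100 = 128 + 4 = 132
  00100111110 = 256 + 32 + 16 + 8 + 4 + 2 = 318
  132 + 318 = 450, and 000111000010 = 256 + 128 + 64 + 2 = 450 ✓



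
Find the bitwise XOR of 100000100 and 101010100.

XOR: 1 when bits differ
  100000100
^ 101010100
-----------
  001010000
Decimal: 260 ^ 340 = 80



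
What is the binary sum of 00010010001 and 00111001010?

Add column by column from the right: bit + bit + carry-in; write the sum mod 2, carry 1 when the sum is 2 or 3.
carry:  01100000000
        00010010001
+       00111001010
-------------------
       001001011011
(the carry out of the leftmost column, 0, becomes the leading bit)
Decimal check:
  00010010001 = 128 + 16 + 1 = 145
  00111001010 = 256 + 128 + 64 + 8 + 2 = 458
  145 + 458 = 603, and 001001011011 = 512 + 64 + 16 + 8 + 2 + 1 = 603 ✓



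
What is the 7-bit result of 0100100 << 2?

Original: 0100100 (decimal 36)
Shift left by 2 positions
Append 2 zeros on the right and drop the 2 high bits that overflow the 7-bit width
Result: 0010000 (decimal 16)
Equivalent: 36 << 2 = 36 × 2^2 = 144, truncated to 7 bits = 16



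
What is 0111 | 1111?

OR: 1 when either bit is 1
  0111
| 1111
------
  1111
Decimal: 7 | 15 = 15



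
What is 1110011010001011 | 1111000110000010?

OR: 1 when either bit is 1
  1110011010001011
| 1111000110000010
------------------
  1111011110001011
Decimal: 59019 | 61826 = 63371



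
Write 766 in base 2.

Using repeated division by 2:
766 ÷ 2 = 383 remainder 0
383 ÷ 2 = 191 remainder 1
191 ÷ 2 = 95 remainder 1
95 ÷ 2 = 47 remainder 1
47 ÷ 2 = 23 remainder 1
23 ÷ 2 = 11 remainder 1
11 ÷ 2 = 5 remainder 1
5 ÷ 2 = 2 remainder 1
2 ÷ 2 = 1 remainder 0
1 ÷ 2 = 0 remainder 1
Reading remainders bottom to top: 1011111110



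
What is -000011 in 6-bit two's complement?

Original: 000011
Step 1 - Invert all bits: 111100
Step 2 - Add 1: 111101
Verification: 000011 + 111101 = 1000000; discarding the end carry (carry out of the top bit) leaves the 6-bit value 000000, as required for x + (-x)



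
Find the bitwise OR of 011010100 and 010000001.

OR: 1 when either bit is 1
  011010100
| 010000001
-----------
  011010101
Decimal: 212 | 129 = 213



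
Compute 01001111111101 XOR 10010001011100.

XOR: 1 when bits differ
  01001111111101
^ 10010001011100
----------------
  11011110100001
Decimal: 5117 ^ 9308 = 14241



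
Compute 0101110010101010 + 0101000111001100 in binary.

Add column by column from the right: bit + bit + carry-in; write the sum mod 2, carry 1 when the sum is 2 or 3.
carry:  1010001100010000
        0101110010101010
+       0101000111001100
------------------------
       01010111001110110
(the carry out of the leftmost column, 0, becomes the leading bit)
Decimal check:
  0101110010101010 = 16384 + 4096 + 2048 + 1024 + 128 + 32 + 8 + 2 = 23722
  0101000111001100 = 16384 + 4096 + 256 + 128 + 64 + 8 + 4 = 20940
  23722 + 20940 = 44662, and 01010111001110110 = 32768 + 8192 + 2048 + 1024 + 512 + 64 + 32 + 16 + 4 + 2 = 44662 ✓



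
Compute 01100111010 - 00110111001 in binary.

Method 1 - Direct subtraction (column by column from the right: bit − bit − borrow-in; if negative, add 2 and borrow 1 from the next column):
borrow: 01100000010
        01100111010
-       00110111001
-------------------
        00110000001

Method 2 - Add two's complement:
Two's complement of 00110111001: invert → 11001000110, add 1 → 11001000111
  01100111010
+ 11001000111
-------------
 100110000001  (end carry out of the top bit = 1)
Discarding the end carry: 00110000001
Decimal check:
  01100111010 = 512 + 256 + 32 + 16 + 8 + 2 = 826
  00110111001 = 256 + 128 + 32 + 16 + 8 + 1 = 441
  826 - 441 = 385, and 00110000001 = 256 + 128 + 1 = 385 ✓

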